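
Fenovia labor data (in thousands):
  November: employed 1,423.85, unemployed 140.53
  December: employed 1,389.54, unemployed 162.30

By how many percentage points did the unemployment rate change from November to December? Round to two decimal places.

November: labor force = 1,423.85 + 140.53 = 1,564.38; u = 140.53/1,564.38 = 8.98%.
December: labor force = 1,389.54 + 162.30 = 1,551.84; u = 162.30/1,551.84 = 10.46%.
Change = 10.46% − 8.98% = +1.48 pp.

The unemployment rate changed by +1.48 percentage points.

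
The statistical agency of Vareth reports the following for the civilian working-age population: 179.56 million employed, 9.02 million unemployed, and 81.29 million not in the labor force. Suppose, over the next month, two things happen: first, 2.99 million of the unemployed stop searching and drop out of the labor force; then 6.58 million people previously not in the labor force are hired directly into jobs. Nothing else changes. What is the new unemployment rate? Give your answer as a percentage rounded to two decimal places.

New unemployment rate ≈ 3.14%.

Initially, labor force = 179.56 + 9.02 = 188.58 million, so u = 9.02/188.58 = 4.78%.
After the first change, unemployed and labor force both fall by 2.99 → E = 179.56, U = 6.03, labor force = 185.59 million.
After the second change, employed and labor force both rise by 6.58; unemployed unchanged → E = 186.14, U = 6.03, labor force = 192.17 million.
New unemployment rate = 6.03 / 192.17 = 3.14%.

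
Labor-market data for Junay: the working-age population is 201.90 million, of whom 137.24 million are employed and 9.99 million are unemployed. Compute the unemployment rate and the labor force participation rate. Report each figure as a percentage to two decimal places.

Unemployment rate ≈ 6.79%; labor force participation rate ≈ 72.92%.

Labor force = employed + unemployed = 137.24 + 9.99 = 147.23 million.
Unemployment rate = 9.99 / 147.23 = 6.79%.
Labor force participation rate = 147.23 / 201.90 = 72.92%.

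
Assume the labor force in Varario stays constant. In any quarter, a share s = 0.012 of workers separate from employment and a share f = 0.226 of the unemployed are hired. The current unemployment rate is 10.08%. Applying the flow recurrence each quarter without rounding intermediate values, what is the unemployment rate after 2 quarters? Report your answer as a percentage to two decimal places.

Unemployment rate after two quarters ≈ 7.97%.

With a fixed labor force, u_{t+1} = u_t + s·(1−u_t) − f·u_t = u_t·(1−s−f) + s.
Here 1−s−f = 0.762 and s = 0.012.
u_1 = 0.100800 × 0.762 + 0.012 = 0.088810.
u_2 = 0.088810 × 0.762 + 0.012 = 0.079673.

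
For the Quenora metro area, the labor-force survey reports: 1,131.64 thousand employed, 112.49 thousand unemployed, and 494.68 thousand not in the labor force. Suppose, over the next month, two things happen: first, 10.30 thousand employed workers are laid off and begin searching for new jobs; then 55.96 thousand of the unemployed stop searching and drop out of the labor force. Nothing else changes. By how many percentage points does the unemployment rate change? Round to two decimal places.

The unemployment rate changes by −3.42 percentage points.

Initially, labor force = 1,131.64 + 112.49 = 1,244.13 thousand, so u = 112.49/1,244.13 = 9.04%.
After the first change, employed falls and unemployed rises by 10.30; labor force unchanged → E = 1,121.34, U = 122.79, labor force = 1,244.13 thousand.
After the second change, unemployed and labor force both fall by 55.96 → E = 1,121.34, U = 66.83, labor force = 1,188.17 thousand.
New unemployment rate = 66.83 / 1,188.17 = 5.62%.
Change = 5.62% − 9.04% = −3.42 percentage points.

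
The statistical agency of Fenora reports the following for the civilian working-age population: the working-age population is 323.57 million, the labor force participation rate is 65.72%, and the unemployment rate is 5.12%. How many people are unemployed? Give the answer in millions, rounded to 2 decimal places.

Labor force = 0.6572 × 323.57 = 212.65 million.
Unemployed = 0.0512 × 212.65 ≈ 10.89 million.

About 10.89 million are unemployed.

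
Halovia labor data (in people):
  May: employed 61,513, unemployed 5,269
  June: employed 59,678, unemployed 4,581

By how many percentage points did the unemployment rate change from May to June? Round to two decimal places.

May: labor force = 61,513 + 5,269 = 66,782; u = 5,269/66,782 = 7.89%.
June: labor force = 59,678 + 4,581 = 64,259; u = 4,581/64,259 = 7.13%.
Change = 7.13% − 7.89% = −0.76 pp.

The unemployment rate changed by −0.76 percentage points.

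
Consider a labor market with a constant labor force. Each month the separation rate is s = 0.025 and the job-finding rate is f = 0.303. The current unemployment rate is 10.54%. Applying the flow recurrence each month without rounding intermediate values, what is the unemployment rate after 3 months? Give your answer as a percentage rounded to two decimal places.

Unemployment rate after three months ≈ 8.51%.

With a fixed labor force, u_{t+1} = u_t + s·(1−u_t) − f·u_t = u_t·(1−s−f) + s.
Here 1−s−f = 0.672 and s = 0.025.
u_1 = 0.105400 × 0.672 + 0.025 = 0.095829.
u_2 = 0.095829 × 0.672 + 0.025 = 0.089397.
u_3 = 0.089397 × 0.672 + 0.025 = 0.085075.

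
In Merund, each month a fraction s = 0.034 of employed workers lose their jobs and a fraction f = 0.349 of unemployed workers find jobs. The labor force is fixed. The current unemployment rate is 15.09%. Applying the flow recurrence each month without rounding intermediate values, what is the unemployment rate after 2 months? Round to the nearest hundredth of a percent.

With a fixed labor force, u_{t+1} = u_t + s·(1−u_t) − f·u_t = u_t·(1−s−f) + s.
Here 1−s−f = 0.617 and s = 0.034.
u_1 = 0.150900 × 0.617 + 0.034 = 0.127105.
u_2 = 0.127105 × 0.617 + 0.034 = 0.112424.

Unemployment rate after two months ≈ 11.24%.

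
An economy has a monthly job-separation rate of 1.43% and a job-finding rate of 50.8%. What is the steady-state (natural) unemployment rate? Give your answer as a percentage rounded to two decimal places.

At steady state the flows balance: s·E = f·U, so U/(E+U) = s/(s+f).
u* = 1.43 / (1.43 + 50.8) = 1.43 / 52.23 = 2.74%.

Steady-state unemployment rate ≈ 2.74%.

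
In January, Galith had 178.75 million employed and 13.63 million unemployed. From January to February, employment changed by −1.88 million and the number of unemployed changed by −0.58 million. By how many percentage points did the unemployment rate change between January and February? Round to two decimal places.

The unemployment rate changed by −0.21 percentage points.

January: labor force = 178.75 + 13.63 = 192.38; u = 13.63/192.38 = 7.08%.
February: labor force = 176.87 + 13.05 = 189.92; u = 13.05/189.92 = 6.87%.
Change = 6.87% − 7.08% = −0.21 pp.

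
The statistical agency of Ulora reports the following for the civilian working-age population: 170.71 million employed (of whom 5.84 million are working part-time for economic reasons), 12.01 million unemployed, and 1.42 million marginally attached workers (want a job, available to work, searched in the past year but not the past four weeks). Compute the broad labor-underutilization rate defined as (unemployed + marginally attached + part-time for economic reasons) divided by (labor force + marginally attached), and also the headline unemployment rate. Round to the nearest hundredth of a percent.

Broad underutilization rate ≈ 10.46%; headline unemployment rate ≈ 6.57%.

Labor force = 170.71 + 12.01 = 182.72 million.
Numerator = 12.01 + 1.42 + 5.84 = 19.27 million.
Denominator = 182.72 + 1.42 = 184.14 million.
Broad rate = 19.27 / 184.14 = 10.46%.
Headline unemployment rate = 12.01 / 182.72 = 6.57%.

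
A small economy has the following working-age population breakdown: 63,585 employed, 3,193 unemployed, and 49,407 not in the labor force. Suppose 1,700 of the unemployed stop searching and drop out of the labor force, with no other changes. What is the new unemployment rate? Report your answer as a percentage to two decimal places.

New unemployment rate ≈ 2.29%.

Initially, labor force = 63,585 + 3,193 = 66,778, so u = 3,193/66,778 = 4.78%.
After the change, unemployed and labor force both fall by 1,700 → E = 63,585, U = 1,493, labor force = 65,078.
New unemployment rate = 1,493 / 65,078 = 2.29%.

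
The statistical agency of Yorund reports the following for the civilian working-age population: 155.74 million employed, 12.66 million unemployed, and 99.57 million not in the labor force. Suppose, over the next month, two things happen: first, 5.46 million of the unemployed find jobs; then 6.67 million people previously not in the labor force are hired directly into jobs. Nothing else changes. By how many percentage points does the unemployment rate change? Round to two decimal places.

Initially, labor force = 155.74 + 12.66 = 168.40 million, so u = 12.66/168.40 = 7.52%.
After the first change, unemployed falls and employed rises by 5.46; labor force unchanged → E = 161.20, U = 7.20, labor force = 168.40 million.
After the second change, employed and labor force both rise by 6.67; unemployed unchanged → E = 167.87, U = 7.20, labor force = 175.07 million.
New unemployment rate = 7.20 / 175.07 = 4.11%.
Change = 4.11% − 7.52% = −3.41 percentage points.

The unemployment rate changes by −3.41 percentage points.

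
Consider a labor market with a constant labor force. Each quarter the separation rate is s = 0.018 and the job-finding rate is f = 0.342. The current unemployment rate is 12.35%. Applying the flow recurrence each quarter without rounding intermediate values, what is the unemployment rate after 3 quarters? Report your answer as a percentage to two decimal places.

With a fixed labor force, u_{t+1} = u_t + s·(1−u_t) − f·u_t = u_t·(1−s−f) + s.
Here 1−s−f = 0.640 and s = 0.018.
u_1 = 0.123500 × 0.640 + 0.018 = 0.097040.
u_2 = 0.097040 × 0.640 + 0.018 = 0.080106.
u_3 = 0.080106 × 0.640 + 0.018 = 0.069268.

Unemployment rate after three quarters ≈ 6.93%.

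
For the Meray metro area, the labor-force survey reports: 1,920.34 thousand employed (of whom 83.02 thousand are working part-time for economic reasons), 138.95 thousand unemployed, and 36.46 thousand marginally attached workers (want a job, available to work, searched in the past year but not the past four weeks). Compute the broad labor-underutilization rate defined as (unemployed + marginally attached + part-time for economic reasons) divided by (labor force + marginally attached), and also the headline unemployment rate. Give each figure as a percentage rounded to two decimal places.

Broad underutilization rate ≈ 12.33%; headline unemployment rate ≈ 6.75%.

Labor force = 1,920.34 + 138.95 = 2,059.29 thousand.
Numerator = 138.95 + 36.46 + 83.02 = 258.43 thousand.
Denominator = 2,059.29 + 36.46 = 2,095.75 thousand.
Broad rate = 258.43 / 2,095.75 = 12.33%.
Headline unemployment rate = 138.95 / 2,059.29 = 6.75%.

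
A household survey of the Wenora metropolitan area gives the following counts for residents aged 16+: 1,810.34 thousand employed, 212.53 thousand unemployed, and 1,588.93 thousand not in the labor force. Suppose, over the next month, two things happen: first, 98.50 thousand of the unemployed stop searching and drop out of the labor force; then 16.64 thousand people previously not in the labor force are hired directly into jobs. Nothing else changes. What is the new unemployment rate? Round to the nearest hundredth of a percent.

Initially, labor force = 1,810.34 + 212.53 = 2,022.87 thousand, so u = 212.53/2,022.87 = 10.51%.
After the first change, unemployed and labor force both fall by 98.50 → E = 1,810.34, U = 114.03, labor force = 1,924.37 thousand.
After the second change, employed and labor force both rise by 16.64; unemployed unchanged → E = 1,826.98, U = 114.03, labor force = 1,941.01 thousand.
New unemployment rate = 114.03 / 1,941.01 = 5.87%.

New unemployment rate ≈ 5.87%.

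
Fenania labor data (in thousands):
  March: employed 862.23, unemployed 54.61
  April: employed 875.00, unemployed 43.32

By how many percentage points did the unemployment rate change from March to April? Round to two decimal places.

The unemployment rate changed by −1.24 percentage points.

March: labor force = 862.23 + 54.61 = 916.84; u = 54.61/916.84 = 5.96%.
April: labor force = 875.00 + 43.32 = 918.32; u = 43.32/918.32 = 4.72%.
Change = 4.72% − 5.96% = −1.24 pp.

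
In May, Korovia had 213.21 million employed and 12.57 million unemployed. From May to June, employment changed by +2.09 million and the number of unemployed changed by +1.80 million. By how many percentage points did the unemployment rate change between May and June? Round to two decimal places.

The unemployment rate changed by +0.69 percentage points.

May: labor force = 213.21 + 12.57 = 225.78; u = 12.57/225.78 = 5.57%.
June: labor force = 215.30 + 14.37 = 229.67; u = 14.37/229.67 = 6.26%.
Change = 6.26% − 5.57% = +0.69 pp.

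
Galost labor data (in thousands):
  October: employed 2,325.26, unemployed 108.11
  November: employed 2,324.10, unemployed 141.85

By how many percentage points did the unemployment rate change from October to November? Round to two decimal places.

The unemployment rate changed by +1.31 percentage points.

October: labor force = 2,325.26 + 108.11 = 2,433.37; u = 108.11/2,433.37 = 4.44%.
November: labor force = 2,324.10 + 141.85 = 2,465.95; u = 141.85/2,465.95 = 5.75%.
Change = 5.75% − 4.44% = +1.31 pp.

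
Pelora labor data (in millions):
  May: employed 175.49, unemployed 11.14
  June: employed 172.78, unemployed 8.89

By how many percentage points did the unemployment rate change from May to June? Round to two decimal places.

The unemployment rate changed by −1.08 percentage points.

May: labor force = 175.49 + 11.14 = 186.63; u = 11.14/186.63 = 5.97%.
June: labor force = 172.78 + 8.89 = 181.67; u = 8.89/181.67 = 4.89%.
Change = 4.89% − 5.97% = −1.08 pp.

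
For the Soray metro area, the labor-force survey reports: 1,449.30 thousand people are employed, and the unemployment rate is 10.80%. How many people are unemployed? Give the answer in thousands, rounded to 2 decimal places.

Let U be the number unemployed. The labor force is E + U, and U/(E+U) = 0.1080.
So U = 0.1080 × 1,449.30 / (1 − 0.1080) = 156.5244 / 0.8920 ≈ 175.48 thousand.

About 175.48 thousand are unemployed.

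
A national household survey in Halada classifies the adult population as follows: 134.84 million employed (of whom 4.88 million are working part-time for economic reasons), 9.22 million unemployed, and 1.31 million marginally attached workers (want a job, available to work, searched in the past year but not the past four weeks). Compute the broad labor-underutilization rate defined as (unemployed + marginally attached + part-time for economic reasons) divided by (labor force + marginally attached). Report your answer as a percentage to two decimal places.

Labor force = 134.84 + 9.22 = 144.06 million.
Numerator = 9.22 + 1.31 + 4.88 = 15.41 million.
Denominator = 144.06 + 1.31 = 145.37 million.
Broad rate = 15.41 / 145.37 = 10.60%.

Broad underutilization rate ≈ 10.60%.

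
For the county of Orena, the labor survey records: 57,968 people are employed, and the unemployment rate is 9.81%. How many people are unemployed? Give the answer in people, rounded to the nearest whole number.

About 6,305 are unemployed.

Let U be the number unemployed. The labor force is E + U, and U/(E+U) = 0.0981.
So U = 0.0981 × 57,968 / (1 − 0.0981) = 5686.66 / 0.9019 ≈ 6,305.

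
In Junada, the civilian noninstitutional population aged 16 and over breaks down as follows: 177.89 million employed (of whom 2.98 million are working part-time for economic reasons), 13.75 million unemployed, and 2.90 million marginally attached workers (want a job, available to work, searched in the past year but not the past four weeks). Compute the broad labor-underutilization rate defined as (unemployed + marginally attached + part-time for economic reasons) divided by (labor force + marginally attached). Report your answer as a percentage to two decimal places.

Broad underutilization rate ≈ 10.09%.

Labor force = 177.89 + 13.75 = 191.64 million.
Numerator = 13.75 + 2.90 + 2.98 = 19.63 million.
Denominator = 191.64 + 2.90 = 194.54 million.
Broad rate = 19.63 / 194.54 = 10.09%.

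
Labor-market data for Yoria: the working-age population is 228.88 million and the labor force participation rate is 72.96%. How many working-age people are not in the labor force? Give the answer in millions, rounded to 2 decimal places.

Share not in the labor force = 1 − 0.7296 = 0.2704.
Not in labor force = 0.2704 × 228.88 ≈ 61.89 million.

About 61.89 million are not in the labor force.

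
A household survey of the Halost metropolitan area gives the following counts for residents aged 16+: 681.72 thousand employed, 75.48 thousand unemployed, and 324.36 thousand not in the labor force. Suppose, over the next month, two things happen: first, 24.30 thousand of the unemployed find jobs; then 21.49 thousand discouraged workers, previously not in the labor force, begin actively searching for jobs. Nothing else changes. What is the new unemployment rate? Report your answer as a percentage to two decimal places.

Initially, labor force = 681.72 + 75.48 = 757.20 thousand, so u = 75.48/757.20 = 9.97%.
After the first change, unemployed falls and employed rises by 24.30; labor force unchanged → E = 706.02, U = 51.18, labor force = 757.20 thousand.
After the second change, unemployed and labor force both rise by 21.49 → E = 706.02, U = 72.67, labor force = 778.69 thousand.
New unemployment rate = 72.67 / 778.69 = 9.33%.

New unemployment rate ≈ 9.33%.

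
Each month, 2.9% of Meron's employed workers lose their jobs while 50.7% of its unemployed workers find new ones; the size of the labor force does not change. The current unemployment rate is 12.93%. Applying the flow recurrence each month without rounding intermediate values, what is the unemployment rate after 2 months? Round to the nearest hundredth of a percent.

Unemployment rate after two months ≈ 7.03%.

With a fixed labor force, u_{t+1} = u_t + s·(1−u_t) − f·u_t = u_t·(1−s−f) + s.
Here 1−s−f = 0.464 and s = 0.029.
u_1 = 0.129300 × 0.464 + 0.029 = 0.088995.
u_2 = 0.088995 × 0.464 + 0.029 = 0.070294.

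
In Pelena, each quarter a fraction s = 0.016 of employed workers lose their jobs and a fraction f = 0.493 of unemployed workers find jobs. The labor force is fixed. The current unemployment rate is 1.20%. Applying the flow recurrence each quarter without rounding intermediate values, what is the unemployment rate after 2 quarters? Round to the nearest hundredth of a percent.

Unemployment rate after two quarters ≈ 2.67%.

With a fixed labor force, u_{t+1} = u_t + s·(1−u_t) − f·u_t = u_t·(1−s−f) + s.
Here 1−s−f = 0.491 and s = 0.016.
u_1 = 0.012000 × 0.491 + 0.016 = 0.021892.
u_2 = 0.021892 × 0.491 + 0.016 = 0.026749.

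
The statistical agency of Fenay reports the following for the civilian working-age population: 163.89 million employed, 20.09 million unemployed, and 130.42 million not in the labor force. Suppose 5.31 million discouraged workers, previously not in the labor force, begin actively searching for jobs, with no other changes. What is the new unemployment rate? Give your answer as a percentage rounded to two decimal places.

New unemployment rate ≈ 13.42%.

Initially, labor force = 163.89 + 20.09 = 183.98 million, so u = 20.09/183.98 = 10.92%.
After the change, unemployed and labor force both rise by 5.31 → E = 163.89, U = 25.40, labor force = 189.29 million.
New unemployment rate = 25.40 / 189.29 = 13.42%.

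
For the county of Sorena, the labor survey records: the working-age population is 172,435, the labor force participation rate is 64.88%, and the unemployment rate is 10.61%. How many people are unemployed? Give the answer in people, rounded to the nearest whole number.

Labor force = 0.6488 × 172,435 = 111,876.
Unemployed = 0.1061 × 111,876 ≈ 11,870.

About 11,870 are unemployed.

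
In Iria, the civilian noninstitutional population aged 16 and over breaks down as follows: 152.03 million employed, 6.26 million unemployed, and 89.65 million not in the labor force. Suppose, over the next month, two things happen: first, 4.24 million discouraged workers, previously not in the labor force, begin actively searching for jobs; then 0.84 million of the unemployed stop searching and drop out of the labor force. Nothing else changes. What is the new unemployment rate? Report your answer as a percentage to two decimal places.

New unemployment rate ≈ 5.97%.

Initially, labor force = 152.03 + 6.26 = 158.29 million, so u = 6.26/158.29 = 3.95%.
After the first change, unemployed and labor force both rise by 4.24 → E = 152.03, U = 10.50, labor force = 162.53 million.
After the second change, unemployed and labor force both fall by 0.84 → E = 152.03, U = 9.66, labor force = 161.69 million.
New unemployment rate = 9.66 / 161.69 = 5.97%.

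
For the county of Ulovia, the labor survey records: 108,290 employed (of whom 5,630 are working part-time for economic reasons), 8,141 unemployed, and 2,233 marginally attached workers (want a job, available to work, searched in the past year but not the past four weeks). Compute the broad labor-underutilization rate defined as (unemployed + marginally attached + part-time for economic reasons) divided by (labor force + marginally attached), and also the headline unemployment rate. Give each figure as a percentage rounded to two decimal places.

Broad underutilization rate ≈ 13.49%; headline unemployment rate ≈ 6.99%.

Labor force = 108,290 + 8,141 = 116,431.
Numerator = 8,141 + 2,233 + 5,630 = 16,004.
Denominator = 116,431 + 2,233 = 118,664.
Broad rate = 16,004 / 118,664 = 13.49%.
Headline unemployment rate = 8,141 / 116,431 = 6.99%.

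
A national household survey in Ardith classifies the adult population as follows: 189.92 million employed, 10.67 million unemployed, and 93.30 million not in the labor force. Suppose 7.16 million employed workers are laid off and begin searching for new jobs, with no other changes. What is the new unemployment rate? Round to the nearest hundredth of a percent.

New unemployment rate ≈ 8.89%.

Initially, labor force = 189.92 + 10.67 = 200.59 million, so u = 10.67/200.59 = 5.32%.
After the change, employed falls and unemployed rises by 7.16; labor force unchanged → E = 182.76, U = 17.83, labor force = 200.59 million.
New unemployment rate = 17.83 / 200.59 = 8.89%.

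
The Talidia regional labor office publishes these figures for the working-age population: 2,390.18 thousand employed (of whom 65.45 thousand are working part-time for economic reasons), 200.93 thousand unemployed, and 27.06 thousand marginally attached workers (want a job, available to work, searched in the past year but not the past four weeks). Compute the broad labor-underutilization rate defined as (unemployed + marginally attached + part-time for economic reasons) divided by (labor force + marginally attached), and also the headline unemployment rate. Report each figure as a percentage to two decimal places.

Labor force = 2,390.18 + 200.93 = 2,591.11 thousand.
Numerator = 200.93 + 27.06 + 65.45 = 293.44 thousand.
Denominator = 2,591.11 + 27.06 = 2,618.17 thousand.
Broad rate = 293.44 / 2,618.17 = 11.21%.
Headline unemployment rate = 200.93 / 2,591.11 = 7.75%.

Broad underutilization rate ≈ 11.21%; headline unemployment rate ≈ 7.75%.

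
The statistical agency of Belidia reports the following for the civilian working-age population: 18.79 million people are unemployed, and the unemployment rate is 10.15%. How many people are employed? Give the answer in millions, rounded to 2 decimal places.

About 166.33 million are employed.

Labor force = U / u = 18.79 / 0.1015 ≈ 185.12 million.
Employed = labor force − unemployed = 185.12 − 18.79 = 166.33 million.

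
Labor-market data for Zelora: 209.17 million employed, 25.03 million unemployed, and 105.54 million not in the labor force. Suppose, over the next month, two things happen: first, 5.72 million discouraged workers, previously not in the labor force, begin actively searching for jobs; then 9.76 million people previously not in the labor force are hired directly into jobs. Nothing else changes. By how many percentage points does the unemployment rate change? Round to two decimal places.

Initially, labor force = 209.17 + 25.03 = 234.20 million, so u = 25.03/234.20 = 10.69%.
After the first change, unemployed and labor force both rise by 5.72 → E = 209.17, U = 30.75, labor force = 239.92 million.
After the second change, employed and labor force both rise by 9.76; unemployed unchanged → E = 218.93, U = 30.75, labor force = 249.68 million.
New unemployment rate = 30.75 / 249.68 = 12.32%.
Change = 12.32% − 10.69% = +1.63 percentage points.

The unemployment rate changes by +1.63 percentage points.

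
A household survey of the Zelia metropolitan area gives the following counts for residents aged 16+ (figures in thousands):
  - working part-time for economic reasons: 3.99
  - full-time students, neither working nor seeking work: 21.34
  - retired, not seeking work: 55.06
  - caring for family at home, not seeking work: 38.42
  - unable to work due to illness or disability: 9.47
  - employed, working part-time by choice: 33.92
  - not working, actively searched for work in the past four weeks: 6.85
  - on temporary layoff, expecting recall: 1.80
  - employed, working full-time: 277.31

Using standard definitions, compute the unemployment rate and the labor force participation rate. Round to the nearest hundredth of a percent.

Employed = 3.99 + 33.92 + 277.31 = 315.22 thousand (anyone who worked, including part-time for economic reasons, counts as employed).
Unemployed = 6.85 + 1.80 = 8.65 thousand (jobless and actively searching, or on temporary layoff).
Labor force = 315.22 + 8.65 = 323.87 thousand.
Not in labor force = 21.34 + 55.06 + 38.42 + 9.47 = 124.29 thousand (those not working and not actively searching are outside the labor force).
Civilian working-age population = 323.87 + 124.29 = 448.16 thousand.
Unemployment rate = 8.65 / 323.87 = 2.67%.
Labor force participation rate = 323.87 / 448.16 = 72.27%.

Unemployment rate ≈ 2.67%; labor force participation rate ≈ 72.27%.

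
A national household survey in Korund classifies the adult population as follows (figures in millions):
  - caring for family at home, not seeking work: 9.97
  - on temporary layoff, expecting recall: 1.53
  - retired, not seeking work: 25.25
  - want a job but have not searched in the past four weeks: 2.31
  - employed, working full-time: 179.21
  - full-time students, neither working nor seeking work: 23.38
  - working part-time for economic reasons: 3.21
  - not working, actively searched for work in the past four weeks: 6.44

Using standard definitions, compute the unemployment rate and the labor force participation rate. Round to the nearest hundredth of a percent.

Employed = 179.21 + 3.21 = 182.42 million (anyone who worked, including part-time for economic reasons, counts as employed).
Unemployed = 1.53 + 6.44 = 7.97 million (jobless and actively searching, or on temporary layoff).
Labor force = 182.42 + 7.97 = 190.39 million.
Not in labor force = 9.97 + 25.25 + 2.31 + 23.38 = 60.91 million (those not working and not actively searching are outside the labor force — including those who want a job but have given up searching).
Civilian working-age population = 190.39 + 60.91 = 251.30 million.
Unemployment rate = 7.97 / 190.39 = 4.19%.
Labor force participation rate = 190.39 / 251.30 = 75.76%.

Unemployment rate ≈ 4.19%; labor force participation rate ≈ 75.76%.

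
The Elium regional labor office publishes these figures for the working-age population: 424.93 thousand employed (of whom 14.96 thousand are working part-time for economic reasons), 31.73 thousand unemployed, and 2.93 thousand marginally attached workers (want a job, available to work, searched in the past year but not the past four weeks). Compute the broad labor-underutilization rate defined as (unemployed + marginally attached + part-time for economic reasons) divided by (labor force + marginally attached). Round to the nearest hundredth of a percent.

Labor force = 424.93 + 31.73 = 456.66 thousand.
Numerator = 31.73 + 2.93 + 14.96 = 49.62 thousand.
Denominator = 456.66 + 2.93 = 459.59 thousand.
Broad rate = 49.62 / 459.59 = 10.80%.

Broad underutilization rate ≈ 10.80%.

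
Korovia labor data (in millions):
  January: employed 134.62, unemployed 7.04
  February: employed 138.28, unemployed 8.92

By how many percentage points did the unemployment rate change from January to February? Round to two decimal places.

The unemployment rate changed by +1.09 percentage points.

January: labor force = 134.62 + 7.04 = 141.66; u = 7.04/141.66 = 4.97%.
February: labor force = 138.28 + 8.92 = 147.20; u = 8.92/147.20 = 6.06%.
Change = 6.06% − 4.97% = +1.09 pp.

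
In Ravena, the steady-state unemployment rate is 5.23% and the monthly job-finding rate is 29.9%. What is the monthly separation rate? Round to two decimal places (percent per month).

Separation rate ≈ 1.65% per month.

From u* = s/(s+f): s = u·f/(1−u).
s = 0.0523 × 29.9 / (1 − 0.0523) = 1.5638 / 0.9477 ≈ 1.65% per month.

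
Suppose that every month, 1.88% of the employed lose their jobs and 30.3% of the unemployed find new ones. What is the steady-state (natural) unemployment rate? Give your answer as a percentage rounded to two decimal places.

At steady state the flows balance: s·E = f·U, so U/(E+U) = s/(s+f).
u* = 1.88 / (1.88 + 30.3) = 1.88 / 32.18 = 5.84%.

Steady-state unemployment rate ≈ 5.84%.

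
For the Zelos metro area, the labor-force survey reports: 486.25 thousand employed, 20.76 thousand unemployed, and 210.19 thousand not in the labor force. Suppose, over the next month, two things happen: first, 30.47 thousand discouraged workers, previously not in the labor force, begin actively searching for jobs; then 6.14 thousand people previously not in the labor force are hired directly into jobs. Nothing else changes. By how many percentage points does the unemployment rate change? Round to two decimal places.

Initially, labor force = 486.25 + 20.76 = 507.01 thousand, so u = 20.76/507.01 = 4.09%.
After the first change, unemployed and labor force both rise by 30.47 → E = 486.25, U = 51.23, labor force = 537.48 thousand.
After the second change, employed and labor force both rise by 6.14; unemployed unchanged → E = 492.39, U = 51.23, labor force = 543.62 thousand.
New unemployment rate = 51.23 / 543.62 = 9.42%.
Change = 9.42% − 4.09% = +5.33 percentage points.

The unemployment rate changes by +5.33 percentage points.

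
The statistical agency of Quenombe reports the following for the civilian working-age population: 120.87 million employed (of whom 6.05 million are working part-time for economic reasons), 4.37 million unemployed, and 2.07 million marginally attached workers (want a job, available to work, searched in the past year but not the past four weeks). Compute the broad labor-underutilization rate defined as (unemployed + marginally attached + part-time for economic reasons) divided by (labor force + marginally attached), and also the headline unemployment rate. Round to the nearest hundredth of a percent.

Broad underutilization rate ≈ 9.81%; headline unemployment rate ≈ 3.49%.

Labor force = 120.87 + 4.37 = 125.24 million.
Numerator = 4.37 + 2.07 + 6.05 = 12.49 million.
Denominator = 125.24 + 2.07 = 127.31 million.
Broad rate = 12.49 / 127.31 = 9.81%.
Headline unemployment rate = 4.37 / 125.24 = 3.49%.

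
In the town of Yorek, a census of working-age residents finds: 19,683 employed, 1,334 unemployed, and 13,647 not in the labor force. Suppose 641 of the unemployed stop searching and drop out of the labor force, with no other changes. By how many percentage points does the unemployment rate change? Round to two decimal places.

The unemployment rate changes by −2.95 percentage points.

Initially, labor force = 19,683 + 1,334 = 21,017, so u = 1,334/21,017 = 6.35%.
After the change, unemployed and labor force both fall by 641 → E = 19,683, U = 693, labor force = 20,376.
New unemployment rate = 693 / 20,376 = 3.40%.
Change = 3.40% − 6.35% = −2.95 percentage points.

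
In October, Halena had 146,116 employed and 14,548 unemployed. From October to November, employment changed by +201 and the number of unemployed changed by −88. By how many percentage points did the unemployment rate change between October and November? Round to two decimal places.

The unemployment rate changed by −0.06 percentage points.

October: labor force = 146,116 + 14,548 = 160,664; u = 14,548/160,664 = 9.05%.
November: labor force = 146,317 + 14,460 = 160,777; u = 14,460/160,777 = 8.99%.
Change = 8.99% − 9.05% = −0.06 pp.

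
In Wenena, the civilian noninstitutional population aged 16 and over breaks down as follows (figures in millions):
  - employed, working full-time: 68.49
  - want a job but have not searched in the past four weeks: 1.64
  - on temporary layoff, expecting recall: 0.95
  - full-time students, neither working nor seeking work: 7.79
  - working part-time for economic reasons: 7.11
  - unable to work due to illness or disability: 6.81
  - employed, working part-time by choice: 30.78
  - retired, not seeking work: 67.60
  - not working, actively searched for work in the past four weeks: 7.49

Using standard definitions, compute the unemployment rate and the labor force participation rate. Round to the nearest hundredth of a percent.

Unemployment rate ≈ 7.35%; labor force participation rate ≈ 57.80%.

Employed = 68.49 + 7.11 + 30.78 = 106.38 million (anyone who worked, including part-time for economic reasons, counts as employed).
Unemployed = 0.95 + 7.49 = 8.44 million (jobless and actively searching, or on temporary layoff).
Labor force = 106.38 + 8.44 = 114.82 million.
Not in labor force = 1.64 + 7.79 + 6.81 + 67.60 = 83.84 million (those not working and not actively searching are outside the labor force — including those who want a job but have given up searching).
Civilian working-age population = 114.82 + 83.84 = 198.66 million.
Unemployment rate = 8.44 / 114.82 = 7.35%.
Labor force participation rate = 114.82 / 198.66 = 57.80%.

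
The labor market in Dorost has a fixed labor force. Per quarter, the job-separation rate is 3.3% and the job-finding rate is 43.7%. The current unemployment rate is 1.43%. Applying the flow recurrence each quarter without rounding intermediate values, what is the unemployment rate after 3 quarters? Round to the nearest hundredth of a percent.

With a fixed labor force, u_{t+1} = u_t + s·(1−u_t) − f·u_t = u_t·(1−s−f) + s.
Here 1−s−f = 0.530 and s = 0.033.
u_1 = 0.014300 × 0.530 + 0.033 = 0.040579.
u_2 = 0.040579 × 0.530 + 0.033 = 0.054507.
u_3 = 0.054507 × 0.530 + 0.033 = 0.061889.

Unemployment rate after three quarters ≈ 6.19%.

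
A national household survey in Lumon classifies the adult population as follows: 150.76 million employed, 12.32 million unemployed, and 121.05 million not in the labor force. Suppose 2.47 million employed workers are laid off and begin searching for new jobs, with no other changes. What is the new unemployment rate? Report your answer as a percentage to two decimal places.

Initially, labor force = 150.76 + 12.32 = 163.08 million, so u = 12.32/163.08 = 7.55%.
After the change, employed falls and unemployed rises by 2.47; labor force unchanged → E = 148.29, U = 14.79, labor force = 163.08 million.
New unemployment rate = 14.79 / 163.08 = 9.07%.

New unemployment rate ≈ 9.07%.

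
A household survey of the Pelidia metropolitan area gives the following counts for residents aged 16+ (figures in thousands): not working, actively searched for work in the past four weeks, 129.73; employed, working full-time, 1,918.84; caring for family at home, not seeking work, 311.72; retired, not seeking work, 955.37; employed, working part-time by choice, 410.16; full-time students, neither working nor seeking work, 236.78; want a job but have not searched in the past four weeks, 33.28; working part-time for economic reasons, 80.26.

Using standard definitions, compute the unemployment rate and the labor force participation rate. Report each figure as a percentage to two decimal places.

Employed = 1,918.84 + 410.16 + 80.26 = 2,409.26 thousand (anyone who worked, including part-time for economic reasons, counts as employed).
Unemployed = 129.73 thousand.
Labor force = 2,409.26 + 129.73 = 2,538.99 thousand.
Not in labor force = 311.72 + 955.37 + 236.78 + 33.28 = 1,537.15 thousand (those not working and not actively searching are outside the labor force — including those who want a job but have given up searching).
Civilian working-age population = 2,538.99 + 1,537.15 = 4,076.14 thousand.
Unemployment rate = 129.73 / 2,538.99 = 5.11%.
Labor force participation rate = 2,538.99 / 4,076.14 = 62.29%.

Unemployment rate ≈ 5.11%; labor force participation rate ≈ 62.29%.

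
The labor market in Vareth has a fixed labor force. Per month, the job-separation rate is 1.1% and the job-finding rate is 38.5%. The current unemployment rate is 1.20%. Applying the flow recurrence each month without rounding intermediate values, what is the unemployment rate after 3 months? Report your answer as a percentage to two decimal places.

Unemployment rate after three months ≈ 2.43%.

With a fixed labor force, u_{t+1} = u_t + s·(1−u_t) − f·u_t = u_t·(1−s−f) + s.
Here 1−s−f = 0.604 and s = 0.011.
u_1 = 0.012000 × 0.604 + 0.011 = 0.018248.
u_2 = 0.018248 × 0.604 + 0.011 = 0.022022.
u_3 = 0.022022 × 0.604 + 0.011 = 0.024301.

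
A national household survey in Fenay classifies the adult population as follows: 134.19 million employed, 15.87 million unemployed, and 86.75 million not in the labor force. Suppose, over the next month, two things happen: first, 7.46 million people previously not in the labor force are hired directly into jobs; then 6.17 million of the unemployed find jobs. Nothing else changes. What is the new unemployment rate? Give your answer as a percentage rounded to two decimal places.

New unemployment rate ≈ 6.16%.

Initially, labor force = 134.19 + 15.87 = 150.06 million, so u = 15.87/150.06 = 10.58%.
After the first change, employed and labor force both rise by 7.46; unemployed unchanged → E = 141.65, U = 15.87, labor force = 157.52 million.
After the second change, unemployed falls and employed rises by 6.17; labor force unchanged → E = 147.82, U = 9.70, labor force = 157.52 million.
New unemployment rate = 9.70 / 157.52 = 6.16%.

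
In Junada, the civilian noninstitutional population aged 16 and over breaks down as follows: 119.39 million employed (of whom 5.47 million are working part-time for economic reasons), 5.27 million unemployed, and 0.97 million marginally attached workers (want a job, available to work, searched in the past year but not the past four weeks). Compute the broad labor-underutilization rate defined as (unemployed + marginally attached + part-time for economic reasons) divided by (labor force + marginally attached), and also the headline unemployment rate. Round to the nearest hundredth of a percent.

Broad underutilization rate ≈ 9.32%; headline unemployment rate ≈ 4.23%.

Labor force = 119.39 + 5.27 = 124.66 million.
Numerator = 5.27 + 0.97 + 5.47 = 11.71 million.
Denominator = 124.66 + 0.97 = 125.63 million.
Broad rate = 11.71 / 125.63 = 9.32%.
Headline unemployment rate = 5.27 / 124.66 = 4.23%.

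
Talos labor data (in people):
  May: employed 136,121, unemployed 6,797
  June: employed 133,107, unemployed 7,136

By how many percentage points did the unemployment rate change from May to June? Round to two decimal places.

May: labor force = 136,121 + 6,797 = 142,918; u = 6,797/142,918 = 4.76%.
June: labor force = 133,107 + 7,136 = 140,243; u = 7,136/140,243 = 5.09%.
Change = 5.09% − 4.76% = +0.33 pp.

The unemployment rate changed by +0.33 percentage points.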